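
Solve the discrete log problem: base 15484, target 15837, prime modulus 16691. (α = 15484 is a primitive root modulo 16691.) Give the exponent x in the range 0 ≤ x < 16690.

Baby-step giant-step with m = ceil(sqrt(16690)) = 130.
Baby table (15484^j mod 16691 for j=0..129):
  0:1  1:15484  2:4732  3:13489  4:9193  5:3564  6:4530  7:6938
  8:4716  9:16110  10:245  11:4723  12:7661  13:16678  14:15691  15:5248
  16:8244  17:14019  18:3741  19:7874  20:9952  21:5456  22:7553  23:13506
  24:5365  25:553  26:169  27:13000  28:15231  29:9665  30:1354  31:1440
  32:14475  33:4152  34:12527  35:1957  36:8023  37:13710  38:9502  39:14494
  40:14601  41:2289  42:7883  43:15780  44:14662  45:12117  46:12788  47:4059
  48:7941  49:12538  50:5371  51:10002  52:11870  53:10479  54:3625  55:14358
  56:11843  57:9686  58:9389  59:666  60:13997  61:13604  62:3916  63:13632
  64:3502  65:12600  66:13992  67:2948  68:13638  69:12951  70:7610  71:11471
  72:8033  73:1640  74:6749  75:15856  76:6385  77:4547  78:3110  79:1705
  80:11749  81:6307  82:15238  83:1216  84:1096  85:12408  86:12062  87:12409
  88:10855  89:450  90:7653  91:9643  92:11217  93:14173  94:1464  95:2198
  96:883  97:2443  98:5606  99:10104  100:5593  101:9104  102:10841  103:657
  104:8169  105:4398  106:16043  107:14350  108:4808  109:5212  110:1623  111:10577
  112:2176  113:10746  114:15176  115:9286  116:8150  117:10640  118:9590  119:8424
  120:13742  121:4260  122:15699  123:12283  124:12718  125:5094  126:10521  127:3004
  128:12810  129:10887
Giant step factor: 15484^(-130) ≡ 13497 (mod 16691).
Scan 15837·13497^i mod 16691 for i = 0, 1, …:
  i=0: 15837   i=1: 7043   i=2: 4126   i=3: 7446
  i=4: 2151   i=5: 6398   i=6: 11263   i=7: 11774
  i=8: 15358   i=9: 1397     …   i=113: 8858
  i=114: 15484
Match at i=114, j=1: x = 114·130 + 1 = 14821.

14821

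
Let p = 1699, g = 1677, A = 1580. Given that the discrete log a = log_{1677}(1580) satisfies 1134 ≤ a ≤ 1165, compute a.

1153

Compute 1677^1134 mod 1699 = 1054, then multiply by 1677 repeatedly:
  1677^1134=1054  1677^1135=598  1677^1136=436  1677^1137=602  1677^1138=348
  1677^1139=839  1677^1140=231  1677^1141=15  1677^1142=1369  1677^1143=464
  1677^1144=1685  1677^1145=308  1677^1146=20  1677^1147=1259  1677^1148=1185
  1677^1149=1114  1677^1150=977  1677^1151=593  1677^1152=546  1677^1153=1580
Found 1580 at exponent 1153.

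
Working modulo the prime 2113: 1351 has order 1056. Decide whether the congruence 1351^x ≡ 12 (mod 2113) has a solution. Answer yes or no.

12 ∈ ⟨1351⟩ iff 12^1056 ≡ 1 (mod 2113), since |⟨1351⟩| = 1056.
12^1056 mod 2113 = 1.
Since 1 = 1, 12 lies in the subgroup.

yes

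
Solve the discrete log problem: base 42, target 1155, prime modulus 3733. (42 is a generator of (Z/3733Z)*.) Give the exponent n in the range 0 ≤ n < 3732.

3669

Baby-step giant-step with m = ceil(sqrt(3732)) = 62.
Baby table (42^j mod 3733 for j=0..61):
  0:1  1:42  2:1764  3:3161  4:2107  5:2635  6:2413  7:555
  8:912  9:974  10:3578  11:956  12:2822  13:2801  14:1919  15:2205
  16:3018  17:3567  18:494  19:2083  20:1627  21:1140  22:3084  23:2606
  24:1195  25:1661  26:2568  27:3332  28:1823  29:1906  30:1659  31:2484
  32:3537  33:2967  34:1425  35:122  36:1391  37:2427  38:1143  39:3210
  40:432  41:3212  42:516  43:3007  44:3105  45:3488  46:909  47:848
  48:2019  49:2672  50:234  51:2362  52:2146  53:540  54:282  55:645
  56:959  57:2948  58:627  59:203  60:1060  61:3457
Giant step factor: 42^(-62) ≡ 3714 (mod 3733).
Scan 1155·3714^i mod 3733 for i = 0, 1, …:
  i=0: 1155   i=1: 453   i=2: 2592   i=3: 3014
  i=4: 2462   i=5: 1751   i=6: 328   i=7: 1234
  i=8: 2685   i=9: 1247     …   i=58: 1325
  i=59: 956
Match at i=59, j=11: n = 59·62 + 11 = 3669.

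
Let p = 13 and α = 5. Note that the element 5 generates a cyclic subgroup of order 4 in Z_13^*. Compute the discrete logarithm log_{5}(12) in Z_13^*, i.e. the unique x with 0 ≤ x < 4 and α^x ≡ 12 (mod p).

2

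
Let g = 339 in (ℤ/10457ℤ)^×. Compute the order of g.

10456

The order of 339 must divide p − 1 = 10456 = 2^3 · 1307.
Divisors: 1, 2, 4, 8, 1307, 2614, 5228, 10456.
Check each in increasing order: 339^1 ≡ 339;  339^2 ≡ 10351;  339^4 ≡ 779;  339^8 ≡ 335;  339^1307 ≡ 1425;  339^2614 ≡ 1967;  339^5228 ≡ 10456;  339^10456 ≡ 1.
Smallest exponent giving 1 is 10456.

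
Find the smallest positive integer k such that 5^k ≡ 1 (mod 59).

29

The order of 5 must divide p − 1 = 58 = 2 · 29.
Divisors: 1, 2, 29, 58.
Check each in increasing order: 5^1 ≡ 5;  5^2 ≡ 25;  5^29 ≡ 1.
Smallest exponent giving 1 is 29.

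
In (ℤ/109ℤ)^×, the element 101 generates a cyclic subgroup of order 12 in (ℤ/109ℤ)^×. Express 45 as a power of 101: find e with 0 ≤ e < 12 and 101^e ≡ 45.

8

Successive powers of 101 modulo 109:
  101^0=1  101^1=101  101^2=64  101^3=33  101^4=63  101^5=41
  101^6=108  101^7=8  101^8=45
So 101^8 ≡ 45 (mod 109), giving e = 8.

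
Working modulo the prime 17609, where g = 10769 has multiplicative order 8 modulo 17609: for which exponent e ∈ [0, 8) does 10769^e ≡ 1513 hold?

6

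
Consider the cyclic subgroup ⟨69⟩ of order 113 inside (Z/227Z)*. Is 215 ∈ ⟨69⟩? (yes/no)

215 ∈ ⟨69⟩ iff 215^113 ≡ 1 (mod 227), since |⟨69⟩| = 113.
215^113 mod 227 = 226.
Since 226 ≠ 1, 215 does not lie in the subgroup.

no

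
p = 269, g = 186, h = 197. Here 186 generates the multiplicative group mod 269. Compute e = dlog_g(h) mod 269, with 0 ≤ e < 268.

Baby-step giant-step with m = ceil(sqrt(268)) = 17.
Baby table (186^j mod 269 for j=0..16):
  0:1  1:186  2:164  3:107  4:265  5:63  6:151  7:110
  8:16  9:17  10:203  11:98  12:205  13:201  14:264  15:146
  16:256
Giant step factor: 186^(-17) ≡ 90 (mod 269).
Scan 197·90^i mod 269 for i = 0, 1, …:
  i=0: 197   i=1: 245   i=2: 261   i=3: 87
  i=4: 29   i=5: 189   i=6: 63
Match at i=6, j=5: e = 6·17 + 5 = 107.

107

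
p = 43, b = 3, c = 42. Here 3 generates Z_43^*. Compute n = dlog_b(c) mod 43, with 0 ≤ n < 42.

Successive powers of 3 modulo 43:
  3^0=1  3^1=3  3^2=9  3^3=27  3^4=38  3^5=28
  3^6=41  3^7=37  3^8=25  3^9=32  3^10=10  3^11=30
  3^12=4  3^13=12  3^14=36  3^15=22  3^16=23  3^17=26
  3^18=35  3^19=19  3^20=14  3^21=42
So 3^21 ≡ 42 (mod 43), giving n = 21.

21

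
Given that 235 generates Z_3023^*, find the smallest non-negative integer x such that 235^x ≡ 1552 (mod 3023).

1764

Baby-step giant-step with m = ceil(sqrt(3022)) = 55.
Baby table (235^j mod 3023 for j=0..54):
  0:1  1:235  2:811  3:136  4:1730  5:1468  6:358  7:2509
  8:130  9:320  10:2648  11:2565  12:1198  13:391  14:1195  15:2709
  16:1785  17:2301  18:2641  19:920  20:1567  21:2462  22:1177  23:1502
  24:2302  25:2876  26:1731  27:1703  28:1169  29:2645  30:1860  31:1788
  32:3006  33:2051  34:1328  35:711  36:820  37:2251  38:2983  39:2692
  40:813  41:606  42:329  43:1740  44:795  45:2422  46:846  47:2315
  48:2908  49:182  50:448  51:2498  52:568  53:468  54:1152
Giant step factor: 235^(-55) ≡ 2658 (mod 3023).
Scan 1552·2658^i mod 3023 for i = 0, 1, …:
  i=0: 1552   i=1: 1844   i=2: 1069   i=3: 2805
  i=4: 972   i=5: 1934   i=6: 1472   i=7: 814
  i=8: 2167   i=9: 1071     …   i=31: 1279
  i=32: 1730
Match at i=32, j=4: x = 32·55 + 4 = 1764.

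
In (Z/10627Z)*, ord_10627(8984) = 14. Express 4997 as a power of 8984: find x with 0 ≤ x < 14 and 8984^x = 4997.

3

Successive powers of 8984 modulo 10627:
  8984^0=1  8984^1=8984  8984^2=191  8984^3=4997
So 8984^3 ≡ 4997 (mod 10627), giving x = 3.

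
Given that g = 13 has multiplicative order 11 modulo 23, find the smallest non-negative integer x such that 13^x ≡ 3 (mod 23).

Successive powers of 13 modulo 23:
  13^0=1  13^1=13  13^2=8  13^3=12  13^4=18  13^5=4
  13^6=6  13^7=9  13^8=2  13^9=3
So 13^9 ≡ 3 (mod 23), giving x = 9.

9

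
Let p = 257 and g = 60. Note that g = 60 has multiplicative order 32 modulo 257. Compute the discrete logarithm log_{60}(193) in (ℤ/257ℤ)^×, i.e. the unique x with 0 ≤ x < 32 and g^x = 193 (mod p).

28

Successive powers of 60 modulo 257:
  60^0=1  60^1=60  60^2=2  60^3=120  60^4=4  60^5=240
  60^6=8  60^7=223  60^8=16  60^9=189  60^10=32  60^11=121
  60^12=64  60^13=242  60^14=128  60^15=227  60^16=256  60^17=197
  60^18=255  60^19=137  60^20=253  60^21=17  60^22=249  60^23=34
  60^24=241  60^25=68  60^26=225  60^27=136  60^28=193
So 60^28 ≡ 193 (mod 257), giving x = 28.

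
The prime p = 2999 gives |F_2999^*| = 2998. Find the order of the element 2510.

The order of 2510 must divide p − 1 = 2998 = 2 · 1499.
Divisors: 1, 2, 1499, 2998.
Check each in increasing order: 2510^1 ≡ 2510;  2510^2 ≡ 2200;  2510^1499 ≡ 1.
Smallest exponent giving 1 is 1499.

1499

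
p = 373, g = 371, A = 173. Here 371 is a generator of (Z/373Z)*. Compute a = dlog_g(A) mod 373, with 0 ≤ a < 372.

Baby-step giant-step with m = ceil(sqrt(372)) = 20.
Baby table (371^j mod 373 for j=0..19):
  0:1  1:371  2:4  3:365  4:16  5:341  6:64  7:245
  8:256  9:234  10:278  11:190  12:366  13:14  14:345  15:56
  16:261  17:224  18:298  19:150
Giant step factor: 371^(-20) ≡ 46 (mod 373).
Scan 173·46^i mod 373 for i = 0, 1, …:
  i=0: 173   i=1: 125   i=2: 155   i=3: 43
  i=4: 113   i=5: 349   i=6: 15   i=7: 317
  i=8: 35   i=9: 118     …   i=16: 227
  i=17: 371
Match at i=17, j=1: a = 17·20 + 1 = 341.

341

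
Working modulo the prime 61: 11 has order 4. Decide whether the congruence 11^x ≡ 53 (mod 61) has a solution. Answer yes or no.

no

53 ∈ ⟨11⟩ iff 53^4 ≡ 1 (mod 61), since |⟨11⟩| = 4.
53^4 mod 61 = 9.
Since 9 ≠ 1, 53 does not lie in the subgroup.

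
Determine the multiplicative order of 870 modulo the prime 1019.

The order of 870 must divide p − 1 = 1018 = 2 · 509.
Divisors: 1, 2, 509, 1018.
Check each in increasing order: 870^1 ≡ 870;  870^2 ≡ 802;  870^509 ≡ 1018;  870^1018 ≡ 1.
Smallest exponent giving 1 is 1018.

1018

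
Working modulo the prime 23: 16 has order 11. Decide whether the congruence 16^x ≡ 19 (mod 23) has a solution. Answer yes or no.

no

19 ∈ ⟨16⟩ iff 19^11 ≡ 1 (mod 23), since |⟨16⟩| = 11.
19^11 mod 23 = 22.
Since 22 ≠ 1, 19 does not lie in the subgroup.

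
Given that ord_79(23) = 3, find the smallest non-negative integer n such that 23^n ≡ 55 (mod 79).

Successive powers of 23 modulo 79:
  23^0=1  23^1=23  23^2=55
So 23^2 ≡ 55 (mod 79), giving n = 2.

2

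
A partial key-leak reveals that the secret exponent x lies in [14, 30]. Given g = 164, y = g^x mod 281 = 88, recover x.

15

Compute 164^14 mod 281 = 213, then multiply by 164 repeatedly:
  164^14=213  164^15=88
Found 88 at exponent 15.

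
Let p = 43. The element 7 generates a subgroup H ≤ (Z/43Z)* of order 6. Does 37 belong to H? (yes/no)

⟨7⟩ has order 6; its elements mod 43 are {1, 6, 7, 36, 37, 42}.
37 is in this set.

yes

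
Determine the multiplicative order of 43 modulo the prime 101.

50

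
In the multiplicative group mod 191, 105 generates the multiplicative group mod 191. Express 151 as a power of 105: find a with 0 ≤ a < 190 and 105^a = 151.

51

Baby-step giant-step with m = ceil(sqrt(190)) = 14.
Baby table (105^j mod 191 for j=0..13):
  0:1  1:105  2:138  3:165  4:135  5:41  6:103  7:119
  8:80  9:187  10:153  11:21  12:104  13:33
Giant step factor: 105^(-14) ≡ 92 (mod 191).
Scan 151·92^i mod 191 for i = 0, 1, …:
  i=0: 151   i=1: 140   i=2: 83   i=3: 187
Match at i=3, j=9: a = 3·14 + 9 = 51.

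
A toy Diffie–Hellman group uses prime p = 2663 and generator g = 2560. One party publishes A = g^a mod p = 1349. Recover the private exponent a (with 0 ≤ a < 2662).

891

Baby-step giant-step with m = ceil(sqrt(2662)) = 52.
Baby table (2560^j mod 2663 for j=0..51):
  0:1  1:2560  2:2620  3:1766  4:1849  5:1289  6:383  7:496
  8:2172  9:2639  10:2472  11:1032  12:224  13:895  14:1020  15:1460
  16:1411  17:1132  18:576  19:1921  20:1862  21:2613  22:2487  23:2150
  24:2242  25:755  26:2125  27:2154  28:1830  29:583  30:1200  31:1561
  32:1660  33:2115  34:521  35:2260  36:1564  37:1351  38:1986  39:493
  40:2481  41:105  42:2500  43:811  44:1683  45:2409  46:2195  47:270
  48:1483  49:1705  50:143  51:1249
Giant step factor: 2560^(-52) ≡ 453 (mod 2663).
Scan 1349·453^i mod 2663 for i = 0, 1, …:
  i=0: 1349   i=1: 1270   i=2: 102   i=3: 935
  i=4: 138   i=5: 1265   i=6: 500   i=7: 145
  i=8: 1773   i=9: 1606     …   i=16: 1894
  i=17: 496
Match at i=17, j=7: a = 17·52 + 7 = 891.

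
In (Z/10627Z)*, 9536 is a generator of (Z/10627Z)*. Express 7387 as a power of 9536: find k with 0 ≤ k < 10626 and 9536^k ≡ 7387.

10063

Baby-step giant-step with m = ceil(sqrt(10626)) = 104.
Baby table (9536^j mod 10627 for j=0..103):
  0:1  1:9536  2:57  3:1575  4:3249  5:4759  6:4534  7:5588
  8:3390  9:10333  10:1944  11:4496  12:4538  13:1224  14:3618  15:6006
  16:4313  17:2278  18:1420  19:2322  20:6551  21:4830  22:1462  23:9635
  24:8945  25:7218  26:10396  27:7600  28:8087  29:8120  30:3998  31:5879
  32:4719  33:5666  34:3308  35:4152  36:7897  37:2870  38:3795  39:4185
  40:3775  41:4751  42:2635  43:5132  44:1417  45:5595  46:6380  47:105
  48:2342  49:5985  50:5970  51:1081  52:226  53:8482  54:2255  55:5259
  56:1011  57:2207  58:4492  59:8902  60:996  61:7945  62:3637  63:6531
  64:5396  65:322  66:10016  67:7727  68:7681  69:4732  70:2110  71:4049
  72:3373  73:7626  74:975  75:9602  76:2440  77:5337  78:929  79:6653
  80:10445  81:7276  82:253  83:279  84:3794  85:5276  86:3718  87:3176
  88:10013  89:373  90:7510  91:7  92:2990  93:399  94:398  95:1489
  96:1432  97:10484  98:7235  99:2476  100:8569  101:2981  102:10218  103:10512
Giant step factor: 9536^(-104) ≡ 3489 (mod 10627).
Scan 7387·3489^i mod 10627 for i = 0, 1, …:
  i=0: 7387   i=1: 2768   i=2: 8236   i=3: 10623
  i=4: 7298   i=5: 430   i=6: 1863   i=7: 6910
  i=8: 6954   i=9: 1065     …   i=95: 10303
  i=96: 6653
Match at i=96, j=79: k = 96·104 + 79 = 10063.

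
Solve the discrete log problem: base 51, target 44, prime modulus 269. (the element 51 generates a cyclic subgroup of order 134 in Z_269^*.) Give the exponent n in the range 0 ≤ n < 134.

90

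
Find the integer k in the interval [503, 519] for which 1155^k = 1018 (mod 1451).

512

Compute 1155^503 mod 1451 = 457, then multiply by 1155 repeatedly:
  1155^503=457  1155^504=1122  1155^505=167  1155^506=1353  1155^507=1439
  1155^508=650  1155^509=583  1155^510=101  1155^511=575  1155^512=1018
Found 1018 at exponent 512.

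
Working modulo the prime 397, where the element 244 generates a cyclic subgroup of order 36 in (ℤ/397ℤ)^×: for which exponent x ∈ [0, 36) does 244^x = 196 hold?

Successive powers of 244 modulo 397:
  244^0=1  244^1=244  244^2=383  244^3=157  244^4=196
So 244^4 ≡ 196 (mod 397), giving x = 4.

4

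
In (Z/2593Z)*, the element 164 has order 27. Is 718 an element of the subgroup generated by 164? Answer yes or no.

no

718 ∈ ⟨164⟩ iff 718^27 ≡ 1 (mod 2593), since |⟨164⟩| = 27.
718^27 mod 2593 = 295.
Since 295 ≠ 1, 718 does not lie in the subgroup.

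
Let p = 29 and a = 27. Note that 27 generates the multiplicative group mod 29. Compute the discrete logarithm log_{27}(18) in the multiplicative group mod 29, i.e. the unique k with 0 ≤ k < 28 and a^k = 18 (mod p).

Successive powers of 27 modulo 29:
  27^0=1  27^1=27  27^2=4  27^3=21  27^4=16  27^5=26
  27^6=6  27^7=17  27^8=24  27^9=10  27^10=9  27^11=11
  27^12=7  27^13=15  27^14=28  27^15=2  27^16=25  27^17=8
  27^18=13  27^19=3  27^20=23  27^21=12  27^22=5  27^23=19
  27^24=20  27^25=18
So 27^25 ≡ 18 (mod 29), giving k = 25.

25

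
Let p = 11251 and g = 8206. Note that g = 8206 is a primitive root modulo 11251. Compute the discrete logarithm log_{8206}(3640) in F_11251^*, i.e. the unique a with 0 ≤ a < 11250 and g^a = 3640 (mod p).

5857

Baby-step giant-step with m = ceil(sqrt(11250)) = 107.
Baby table (8206^j mod 11251 for j=0..106):
  0:1  1:8206  2:1201  3:10781  4:2273  5:9331  6:7131  7:535
  8:2320  9:1228  10:7323  11:947  12:7892  13:996  14:4950  15:3590
  16:4422  17:2457  18:350  19:3095  20:4063  21:4265  22:7980  23:3060
  24:9379  25:7234  26:1928  27:2262  28:9073  29:5171  30:5705  31:11070
  32:11097  33:7639  34:6313  35:4874  36:9990  37:3154  38:4424  39:7618
  40:2752  41:2155  42:8609  43:425  44:10991  45:4130  46:2768  47:9690
  48:5323  49:4156  50:2355  51:7163  52:4354  53:6999  54:8690  55:1302
  56:7013  57:11064  58:6865  59:433  60:9133  61:2487  62:10259  63:5372
  64:1214  65:4949  66:6635  67:3221  68:2927  69:9328  70:5015  71:8183
  72:3730  73:5660  74:1832  75:2056  76:6287  77:5287  78:1266  79:4123
  80:1581  81:1283  82:8613  83:10747  84:4544  85:2250  86:609  87:2010
  88:94  89:6296  90:384  91:824  92:11144  93:10787  94:6505  95:5286
  96:4311  97:2922  98:2051  99:10261  100:10533  101:3616  102:4009  103:11181
  104:10632  105:5938  106:10398
Giant step factor: 8206^(-107) ≡ 10539 (mod 11251).
Scan 3640·10539^i mod 11251 for i = 0, 1, …:
  i=0: 3640   i=1: 7301   i=2: 10901   i=3: 1678
  i=4: 9121   i=5: 8926   i=6: 1503   i=7: 9960
  i=8: 7861   i=9: 5966     …   i=53: 1527
  i=54: 4123
Match at i=54, j=79: a = 54·107 + 79 = 5857.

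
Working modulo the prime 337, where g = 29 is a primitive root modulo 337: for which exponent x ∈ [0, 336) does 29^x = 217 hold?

67

Baby-step giant-step with m = ceil(sqrt(336)) = 19.
Baby table (29^j mod 337 for j=0..18):
  0:1  1:29  2:167  3:125  4:255  5:318  6:123  7:197
  8:321  9:210  10:24  11:22  12:301  13:304  14:54  15:218
  16:256  17:10  18:290
Giant step factor: 29^(-19) ≡ 292 (mod 337).
Scan 217·292^i mod 337 for i = 0, 1, …:
  i=0: 217   i=1: 8   i=2: 314   i=3: 24
Match at i=3, j=10: x = 3·19 + 10 = 67.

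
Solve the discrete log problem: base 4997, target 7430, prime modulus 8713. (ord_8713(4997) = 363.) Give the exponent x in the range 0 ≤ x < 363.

56

Baby-step giant-step with m = ceil(sqrt(363)) = 20.
Baby table (4997^j mod 8713 for j=0..19):
  0:1  1:4997  2:7264  3:8563  4:8481  5:8238  6:5074  7:8661
  8:1546  9:5644  10:7800  11:3351  12:7274  13:6255  14:2704  15:6738
  16:2754  17:3911  18:8  19:5124
Giant step factor: 4997^(-20) ≡ 1949 (mod 8713).
Scan 7430·1949^i mod 8713 for i = 0, 1, …:
  i=0: 7430   i=1: 64   i=2: 2754
Match at i=2, j=16: x = 2·20 + 16 = 56.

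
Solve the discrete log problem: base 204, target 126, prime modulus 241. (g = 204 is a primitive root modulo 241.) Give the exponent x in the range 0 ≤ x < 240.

75

Baby-step giant-step with m = ceil(sqrt(240)) = 16.
Baby table (204^j mod 241 for j=0..15):
  0:1  1:204  2:164  3:198  4:145  5:178  6:162  7:31
  8:58  9:23  10:113  11:157  12:216  13:202  14:238  15:111
Giant step factor: 204^(-16) ≡ 24 (mod 241).
Scan 126·24^i mod 241 for i = 0, 1, …:
  i=0: 126   i=1: 132   i=2: 35   i=3: 117
  i=4: 157
Match at i=4, j=11: x = 4·16 + 11 = 75.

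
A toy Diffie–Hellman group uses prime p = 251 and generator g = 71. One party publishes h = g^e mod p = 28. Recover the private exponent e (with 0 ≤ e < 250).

Baby-step giant-step with m = ceil(sqrt(250)) = 16.
Baby table (71^j mod 251 for j=0..15):
  0:1  1:71  2:21  3:236  4:190  5:187  6:225  7:162
  8:207  9:139  10:80  11:158  12:174  13:55  14:140  15:151
Giant step factor: 71^(-16) ≡ 122 (mod 251).
Scan 28·122^i mod 251 for i = 0, 1, …:
  i=0: 28   i=1: 153   i=2: 92   i=3: 180
  i=4: 123   i=5: 197   i=6: 189   i=7: 217
  i=8: 119   i=9: 211   i=10: 140
Match at i=10, j=14: e = 10·16 + 14 = 174.

174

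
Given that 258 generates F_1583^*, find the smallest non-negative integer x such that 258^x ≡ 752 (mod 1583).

Baby-step giant-step with m = ceil(sqrt(1582)) = 40.
Baby table (258^j mod 1583 for j=0..39):
  0:1  1:258  2:78  3:1128  4:1335  5:919  6:1235  7:447
  8:1350  9:40  10:822  11:1537  12:796  13:1161  14:351  15:327
  16:467  17:178  18:17  19:1220  20:1326  21:180  22:533  23:1376
  24:416  25:1267  26:788  27:680  28:1310  29:801  30:868  31:741
  32:1218  33:810  34:24  35:1443  36:289  37:161  38:380  39:1477
Giant step factor: 258^(-40) ≡ 1228 (mod 1583).
Scan 752·1228^i mod 1583 for i = 0, 1, …:
  i=0: 752   i=1: 567   i=2: 1339   i=3: 1138
  i=4: 1258   i=5: 1399   i=6: 417   i=7: 767
  i=8: 1574   i=9: 29   i=10: 786   i=11: 1161
Match at i=11, j=13: x = 11·40 + 13 = 453.

453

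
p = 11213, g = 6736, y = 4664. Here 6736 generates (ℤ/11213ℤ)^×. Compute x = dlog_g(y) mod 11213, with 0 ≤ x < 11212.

9906

Baby-step giant-step with m = ceil(sqrt(11212)) = 106.
Baby table (6736^j mod 11213 for j=0..105):
  0:1  1:6736  2:5898  3:1269  4:3678  5:5491  6:6902  7:2774
  8:4806  9:1285  10:10537  11:10155  12:4780  13:5557  14:2958  15:10800
  16:10069  17:8560  18:2914  19:5954  20:8456  21:8789  22:9277  23:11036
  24:7519  25:10076  26:10860  27:10561  28:3624  29:563  30:2374  31:1526
  32:8028  33:7522  34:7858  35:6128  36:3155  37:3445  38:5823  39:654
  40:9848  41:20  42:164  43:5830  44:2954  45:6282  46:8903  47:3484
  48:10628  49:6416  50:3274  51:8906  52:1266  53:5896  54:10223  55:3095
  56:2953  57:10759  58:3005  59:2215  60:6950  61:925  62:7585  63:6132
  64:7673  65:4611  66:10899  67:4153  68:9386  69:5202  70:47  71:2628
  72:8094  73:3578  74:4671  75:178  76:10430  77:7035  78:1622  79:4330
  80:1867  81:6339  82:400  83:3280  84:4470  85:3015  86:2297  87:9865
  88:2402  89:10726  90:4977  91:9415  92:9925  93:2894  94:5790  95:2626
  96:5835  97:2995  98:2133  99:4035  100:10661  101:4444  102:7287  103:5931
  104:10510  105:7691
Giant step factor: 6736^(-106) ≡ 6841 (mod 11213).
Scan 4664·6841^i mod 11213 for i = 0, 1, …:
  i=0: 4664   i=1: 5439   i=2: 3465   i=3: 10996
  i=4: 6832   i=5: 1928   i=6: 2960   i=7: 9895
  i=8: 10027   i=9: 4786     …   i=92: 8256
  i=93: 10628
Match at i=93, j=48: x = 93·106 + 48 = 9906.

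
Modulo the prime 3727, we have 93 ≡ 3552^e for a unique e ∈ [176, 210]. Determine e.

Compute 3552^176 mod 3727 = 687, then multiply by 3552 repeatedly:
  3552^176=687  3552^177=2766  3552^178=460  3552^179=1494  3552^180=3167
  3552^181=1098  3552^182=1654  3552^183=1256  3552^184=93
Found 93 at exponent 184.

184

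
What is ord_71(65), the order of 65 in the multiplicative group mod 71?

70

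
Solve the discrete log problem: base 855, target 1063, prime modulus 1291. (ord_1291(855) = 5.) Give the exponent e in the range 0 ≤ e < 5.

Successive powers of 855 modulo 1291:
  855^0=1  855^1=855  855^2=319  855^3=344  855^4=1063
So 855^4 ≡ 1063 (mod 1291), giving e = 4.

4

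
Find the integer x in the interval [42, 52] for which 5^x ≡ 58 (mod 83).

43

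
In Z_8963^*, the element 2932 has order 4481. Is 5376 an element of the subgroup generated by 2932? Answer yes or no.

5376 ∈ ⟨2932⟩ iff 5376^4481 ≡ 1 (mod 8963), since |⟨2932⟩| = 4481.
5376^4481 mod 8963 = 1.
Since 1 = 1, 5376 lies in the subgroup.

yes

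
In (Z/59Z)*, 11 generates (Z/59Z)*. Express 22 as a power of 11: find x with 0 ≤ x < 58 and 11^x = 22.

Successive powers of 11 modulo 59:
  11^0=1  11^1=11  11^2=3  11^3=33  11^4=9  11^5=40
  11^6=27  11^7=2  11^8=22
So 11^8 ≡ 22 (mod 59), giving x = 8.

8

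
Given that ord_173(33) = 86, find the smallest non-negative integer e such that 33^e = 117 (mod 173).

14

Successive powers of 33 modulo 173:
  33^0=1  33^1=33  33^2=51  33^3=126  33^4=6  33^5=25
  33^6=133  33^7=64  33^8=36  33^9=150  33^10=106  33^11=38
  33^12=43  33^13=35  33^14=117
So 33^14 ≡ 117 (mod 173), giving e = 14.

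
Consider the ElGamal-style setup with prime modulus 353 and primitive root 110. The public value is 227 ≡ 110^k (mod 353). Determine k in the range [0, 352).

Baby-step giant-step with m = ceil(sqrt(352)) = 19.
Baby table (110^j mod 353 for j=0..18):
  0:1  1:110  2:98  3:190  4:73  5:264  6:94  7:103
  8:34  9:210  10:155  11:106  12:11  13:151  14:19  15:325
  16:97  17:80  18:328
Giant step factor: 110^(-19) ≡ 291 (mod 353).
Scan 227·291^i mod 353 for i = 0, 1, …:
  i=0: 227   i=1: 46   i=2: 325
Match at i=2, j=15: k = 2·19 + 15 = 53.

53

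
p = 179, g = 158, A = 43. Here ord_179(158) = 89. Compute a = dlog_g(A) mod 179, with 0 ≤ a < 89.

66

Baby-step giant-step with m = ceil(sqrt(89)) = 10.
Baby table (158^j mod 179 for j=0..9):
  0:1  1:158  2:83  3:47  4:87  5:142  6:61  7:151
  8:51  9:3
Giant step factor: 158^(-10) ≡ 125 (mod 179).
Scan 43·125^i mod 179 for i = 0, 1, …:
  i=0: 43   i=1: 5   i=2: 88   i=3: 81
  i=4: 101   i=5: 95   i=6: 61
Match at i=6, j=6: a = 6·10 + 6 = 66.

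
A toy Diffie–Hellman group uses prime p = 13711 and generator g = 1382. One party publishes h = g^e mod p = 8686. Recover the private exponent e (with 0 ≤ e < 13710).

Baby-step giant-step with m = ceil(sqrt(13710)) = 118.
Baby table (1382^j mod 13711 for j=0..117):
  0:1  1:1382  2:4095  3:10358  4:472  5:7887  6:13300  7:7860
  8:3408  9:6983  10:11673  11:7950  12:4389  13:5336  14:11545  15:9297
  16:1247  17:9479  18:5973  19:664  20:12722  21:4302  22:8501  23:11766
  24:13077  25:1316  26:8860  27:597  28:2394  29:4157  30:65  31:7564
  32:5666  33:1431  34:3258  35:5348  36:707  37:3593  38:2144  39:1432
  40:4640  41:9443  42:11065  43:4065  44:10031  45:1021  46:12500  47:12851
  48:4337  49:2027  50:4270  51:5410  52:4125  53:10685  54:13634  55:3274
  56:38  57:11383  58:4789  59:9696  60:4225  61:11775  62:11804  63:10749
  64:6105  65:4845  66:4822  67:458  68:2250  69:10814  70:13669  71:10511
  72:6253  73:3716  74:7598  75:11521  76:3551  77:12655  78:7685  79:8356
  80:3330  81:8875  82:7616  83:8975  84:8706  85:7145  86:2470  87:13212
  88:9643  89:13245  90:405  91:11270  92:13155  93:13135  94:12917  95:13283
  96:11788  97:2348  98:9140  99:3649  100:10981  101:11376  102:8826  103:8453
  104:274  105:8471  106:11439  107:13626  108:5929  109:8411  110:10785  111:1013
  112:1444  113:7513  114:3739  115:11962  116:9729  117:8698
Giant step factor: 1382^(-118) ≡ 7008 (mod 13711).
Scan 8686·7008^i mod 13711 for i = 0, 1, …:
  i=0: 8686   i=1: 8359   i=2: 6480   i=3: 1008
  i=4: 2899   i=5: 10201   i=6: 13165   i=7: 12712
  i=8: 5329   i=9: 10579     …   i=32: 4993
  i=33: 472
Match at i=33, j=4: e = 33·118 + 4 = 3898.

3898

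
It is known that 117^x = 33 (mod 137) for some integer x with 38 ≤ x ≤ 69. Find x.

65

Compute 117^38 mod 137 = 93, then multiply by 117 repeatedly:
  117^38=93  117^39=58  117^40=73  117^41=47  117^42=19
  117^43=31  117^44=65  117^45=70  117^46=107  117^47=52
  117^48=56  117^49=113  117^50=69  117^51=127  117^52=63
  117^53=110  117^54=129  117^55=23  117^56=88  117^57=21
  117^58=128  117^59=43  117^60=99  117^61=75  117^62=7
  117^63=134  117^64=60  117^65=33
Found 33 at exponent 65.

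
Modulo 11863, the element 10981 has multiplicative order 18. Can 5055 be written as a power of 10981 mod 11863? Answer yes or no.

5055 ∈ ⟨10981⟩ iff 5055^18 ≡ 1 (mod 11863), since |⟨10981⟩| = 18.
5055^18 mod 11863 = 1937.
Since 1937 ≠ 1, 5055 does not lie in the subgroup.

no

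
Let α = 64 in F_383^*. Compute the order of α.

191

The order of 64 must divide p − 1 = 382 = 2 · 191.
Divisors: 1, 2, 191, 382.
Check each in increasing order: 64^1 ≡ 64;  64^2 ≡ 266;  64^191 ≡ 1.
Smallest exponent giving 1 is 191.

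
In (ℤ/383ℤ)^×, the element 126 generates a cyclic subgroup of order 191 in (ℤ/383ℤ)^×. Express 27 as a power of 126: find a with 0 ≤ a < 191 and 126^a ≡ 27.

Baby-step giant-step with m = ceil(sqrt(191)) = 14.
Baby table (126^j mod 383 for j=0..13):
  0:1  1:126  2:173  3:350  4:55  5:36  6:323  7:100
  8:344  9:65  10:147  11:138  12:153  13:128
Giant step factor: 126^(-14) ≡ 228 (mod 383).
Scan 27·228^i mod 383 for i = 0, 1, …:
  i=0: 27   i=1: 28   i=2: 256   i=3: 152
  i=4: 186   i=5: 278   i=6: 189   i=7: 196
  i=8: 260   i=9: 298   i=10: 153
Match at i=10, j=12: a = 10·14 + 12 = 152.

152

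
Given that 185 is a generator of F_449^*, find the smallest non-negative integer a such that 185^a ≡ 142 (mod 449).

377

Baby-step giant-step with m = ceil(sqrt(448)) = 22.
Baby table (185^j mod 449 for j=0..21):
  0:1  1:185  2:101  3:276  4:323  5:38  6:295  7:246
  8:161  9:151  10:97  11:434  12:368  13:281  14:350  15:94
  16:328  17:65  18:351  19:279  20:429  21:341
Giant step factor: 185^(-22) ≡ 2 (mod 449).
Scan 142·2^i mod 449 for i = 0, 1, …:
  i=0: 142   i=1: 284   i=2: 119   i=3: 238
  i=4: 27   i=5: 54   i=6: 108   i=7: 216
  i=8: 432   i=9: 415     …   i=16: 138
  i=17: 276
Match at i=17, j=3: a = 17·22 + 3 = 377.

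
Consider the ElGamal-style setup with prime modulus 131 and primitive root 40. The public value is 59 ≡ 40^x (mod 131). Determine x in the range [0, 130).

68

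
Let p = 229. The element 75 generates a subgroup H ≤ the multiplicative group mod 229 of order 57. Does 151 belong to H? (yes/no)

yes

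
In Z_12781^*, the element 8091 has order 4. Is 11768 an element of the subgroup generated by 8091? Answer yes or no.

no

11768 ∈ ⟨8091⟩ iff 11768^4 ≡ 1 (mod 12781), since |⟨8091⟩| = 4.
11768^4 mod 12781 = 9737.
Since 9737 ≠ 1, 11768 does not lie in the subgroup.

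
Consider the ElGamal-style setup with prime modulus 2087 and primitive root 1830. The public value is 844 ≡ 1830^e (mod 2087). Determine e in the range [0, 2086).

Baby-step giant-step with m = ceil(sqrt(2086)) = 46.
Baby table (1830^j mod 2087 for j=0..45):
  0:1  1:1830  2:1352  3:1065  4:1779  5:1937  6:984  7:1726
  8:949  9:286  10:1630  11:577  12:1975  13:1653  14:927  15:1766
  16:1104  17:104  18:403  19:779  20:149  21:1360  22:1096  23:73
  24:22  25:607  26:526  27:473  28:1572  29:874  30:778  31:406
  32:8  33:31  34:381  35:172  36:1710  37:887  38:1611  39:1286
  40:1331  41:201  42:518  43:442  44:1191  45:702
Giant step factor: 1830^(-46) ≡ 365 (mod 2087).
Scan 844·365^i mod 2087 for i = 0, 1, …:
  i=0: 844   i=1: 1271   i=2: 601   i=3: 230
  i=4: 470   i=5: 416   i=6: 1576   i=7: 1315
  i=8: 2052   i=9: 1834     …   i=35: 832
  i=36: 1065
Match at i=36, j=3: e = 36·46 + 3 = 1659.

1659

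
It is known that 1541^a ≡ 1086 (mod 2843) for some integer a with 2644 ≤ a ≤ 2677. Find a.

Compute 1541^2644 mod 2843 = 2173, then multiply by 1541 repeatedly:
  1541^2644=2173  1541^2645=2382  1541^2646=349  1541^2647=482  1541^2648=739
  1541^2649=1599  1541^2650=2021  1541^2651=1276  1541^2652=1803  1541^2653=812
  1541^2654=372  1541^2655=1809  1541^2656=1529  1541^2657=2185  1541^2658=973
  1541^2659=1132  1541^2660=1653  1541^2661=2788  1541^2662=535  1541^2663=2808
  1541^2664=82  1541^2665=1270  1541^2666=1086
Found 1086 at exponent 2666.

2666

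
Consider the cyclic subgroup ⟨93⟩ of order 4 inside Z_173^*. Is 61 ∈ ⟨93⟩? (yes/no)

no

⟨93⟩ has order 4; its elements mod 173 are {1, 80, 93, 172}.
61 is not in this set.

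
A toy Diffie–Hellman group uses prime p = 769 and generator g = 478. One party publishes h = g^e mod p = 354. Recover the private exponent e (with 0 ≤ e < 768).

541

Baby-step giant-step with m = ceil(sqrt(768)) = 28.
Baby table (478^j mod 769 for j=0..27):
  0:1  1:478  2:91  3:434  4:591  5:275  6:720  7:417
  8:155  9:266  10:263  11:367  12:94  13:330  14:95  15:39
  16:186  17:473  18:8  19:748  20:728  21:396  22:114  23:662
  24:377  25:260  26:471  27:590
Giant step factor: 478^(-28) ≡ 447 (mod 769).
Scan 354·447^i mod 769 for i = 0, 1, …:
  i=0: 354   i=1: 593   i=2: 535   i=3: 755
  i=4: 663   i=5: 296   i=6: 44   i=7: 443
  i=8: 388   i=9: 411     …   i=18: 601
  i=19: 266
Match at i=19, j=9: e = 19·28 + 9 = 541.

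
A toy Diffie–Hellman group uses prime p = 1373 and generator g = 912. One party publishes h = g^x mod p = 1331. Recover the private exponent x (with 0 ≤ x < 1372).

1294

Baby-step giant-step with m = ceil(sqrt(1372)) = 38.
Baby table (912^j mod 1373 for j=0..37):
  0:1  1:912  2:1079  3:980  4:1310  5:210  6:673  7:45
  8:1223  9:500  10:164  11:1284  12:1212  13:79  14:652  15:115
  16:532  17:515  18:114  19:993  20:809  21:507  22:1056  23:599
  24:1207  25:1011  26:749  27:707  28:847  29:838  30:868  31:768
  32:186  33:753  34:236  35:1044  36:639  37:616
Giant step factor: 912^(-38) ≡ 631 (mod 1373).
Scan 1331·631^i mod 1373 for i = 0, 1, …:
  i=0: 1331   i=1: 958   i=2: 378   i=3: 989
  i=4: 717   i=5: 710   i=6: 412   i=7: 475
  i=8: 411   i=9: 1217     …   i=33: 933
  i=34: 1079
Match at i=34, j=2: x = 34·38 + 2 = 1294.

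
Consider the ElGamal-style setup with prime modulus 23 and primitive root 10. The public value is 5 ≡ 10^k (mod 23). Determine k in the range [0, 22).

15

Successive powers of 10 modulo 23:
  10^0=1  10^1=10  10^2=8  10^3=11  10^4=18  10^5=19
  10^6=6  10^7=14  10^8=2  10^9=20  10^10=16  10^11=22
  10^12=13  10^13=15  10^14=12  10^15=5
So 10^15 ≡ 5 (mod 23), giving k = 15.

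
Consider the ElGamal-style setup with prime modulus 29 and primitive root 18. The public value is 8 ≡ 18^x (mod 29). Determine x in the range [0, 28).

13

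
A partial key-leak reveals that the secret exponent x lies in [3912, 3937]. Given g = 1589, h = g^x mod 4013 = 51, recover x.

3927

Compute 1589^3912 mod 4013 = 1655, then multiply by 1589 repeatedly:
  1589^3912=1655  1589^3913=1280  1589^3914=3342  1589^3915=1239  1589^3916=2401
  1589^3917=2839  1589^3918=559  1589^3919=1378  1589^3920=2557  1589^3921=1917
  1589^3922=246  1589^3923=1633  1589^3924=2439  1589^3925=3026  1589^3926=740
  1589^3927=51
Found 51 at exponent 3927.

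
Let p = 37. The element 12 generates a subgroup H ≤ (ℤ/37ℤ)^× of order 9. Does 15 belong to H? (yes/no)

no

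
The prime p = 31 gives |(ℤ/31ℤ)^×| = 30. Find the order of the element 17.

The order of 17 must divide p − 1 = 30 = 2 · 3 · 5.
Divisors: 1, 2, 3, 5, 6, 10, 15, 30.
Check each in increasing order: 17^1 ≡ 17;  17^2 ≡ 10;  17^3 ≡ 15;  17^5 ≡ 26;  17^6 ≡ 8;  17^10 ≡ 25;  17^15 ≡ 30;  17^30 ≡ 1.
Smallest exponent giving 1 is 30.

30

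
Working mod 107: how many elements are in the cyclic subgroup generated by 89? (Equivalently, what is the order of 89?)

53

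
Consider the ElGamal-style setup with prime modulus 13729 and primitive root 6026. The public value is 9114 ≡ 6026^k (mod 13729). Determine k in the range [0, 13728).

5083

Baby-step giant-step with m = ceil(sqrt(13728)) = 118.
Baby table (6026^j mod 13729 for j=0..117):
  0:1  1:6026  2:13200  3:11103  4:5261  5:2525  6:3918  7:9717
  8:457  9:8082  10:5369  11:8070  12:1702  13:689  14:5756  15:6202
  16:2914  17:373  18:9871  19:8618  20:8990  21:12835  22:8253  23:6140
  24:13714  25:5713  26:7935  27:11932  28:3459  29:3312  30:9875  31:5264
  32:6874  33:2331  34:1839  35:2511  36:1928  37:3394  38:9763  39:3073
  40:11206  41:8134  42:2954  43:8020  44:2440  45:13410  46:13495  47:4003
  48:225  49:10408  50:4536  51:13226  52:3031  53:5236  54:2894  55:3414
  56:6722  57:6222  58:13602  59:3522  60:12267  61:4006  62:4574  63:8821
  64:10387  65:1551  66:10606  67:3261  68:4587  69:4785  70:3510  71:8600
  72:10354  73:8628  74:605  75:7545  76:9451  77:3834  78:11506  79:3706
  80:9002  81:2773  82:1905  83:2086  84:8201  85:8555  86:35  87:4975
  88:8943  89:4193  90:5658  91:6001  92:13569  93:10599  94:2266  95:8290
  96:9438  97:7870  98:4654  99:10386  100:9254  101:11135  102:5887  103:13055
  104:2260  105:13321  106:12612  107:9897  108:546  109:8965  110:13204  111:7749
  112:3145  113:5750  114:11233  115:6088  116:2400  117:5763
Giant step factor: 6026^(-118) ≡ 1280 (mod 13729).
Scan 9114·1280^i mod 13729 for i = 0, 1, …:
  i=0: 9114   i=1: 9999   i=2: 3292   i=3: 12686
  i=4: 10402   i=5: 11159   i=6: 5360   i=7: 10029
  i=8: 505   i=9: 1137     …   i=42: 10110
  i=43: 8082
Match at i=43, j=9: k = 43·118 + 9 = 5083.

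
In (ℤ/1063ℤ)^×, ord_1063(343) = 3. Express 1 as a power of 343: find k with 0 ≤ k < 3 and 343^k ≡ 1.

0

Successive powers of 343 modulo 1063:
  343^0=1
So 343^0 ≡ 1 (mod 1063), giving k = 0.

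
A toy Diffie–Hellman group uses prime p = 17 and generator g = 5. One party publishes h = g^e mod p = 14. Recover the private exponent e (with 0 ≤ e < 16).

5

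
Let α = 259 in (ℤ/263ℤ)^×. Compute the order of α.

262

The order of 259 must divide p − 1 = 262 = 2 · 131.
Divisors: 1, 2, 131, 262.
Check each in increasing order: 259^1 ≡ 259;  259^2 ≡ 16;  259^131 ≡ 262;  259^262 ≡ 1.
Smallest exponent giving 1 is 262.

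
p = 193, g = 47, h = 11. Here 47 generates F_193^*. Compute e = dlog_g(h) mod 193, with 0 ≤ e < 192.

99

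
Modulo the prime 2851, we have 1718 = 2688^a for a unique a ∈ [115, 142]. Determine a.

Compute 2688^115 mod 2851 = 2539, then multiply by 2688 repeatedly:
  2688^115=2539  2688^116=2389  2688^117=1180  2688^118=1528  2688^119=1824
  2688^120=2043  2688^121=558  2688^122=278  2688^123=302  2688^124=2092
  2688^125=1124  2688^126=2103  2688^127=2182  2688^128=709  2688^129=1324
  2688^130=864  2688^131=1718
Found 1718 at exponent 131.

131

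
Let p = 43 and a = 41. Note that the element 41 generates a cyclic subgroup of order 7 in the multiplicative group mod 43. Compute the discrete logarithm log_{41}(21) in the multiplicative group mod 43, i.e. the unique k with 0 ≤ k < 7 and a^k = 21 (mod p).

6

Successive powers of 41 modulo 43:
  41^0=1  41^1=41  41^2=4  41^3=35  41^4=16  41^5=11
  41^6=21
So 41^6 ≡ 21 (mod 43), giving k = 6.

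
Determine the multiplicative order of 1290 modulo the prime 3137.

196

The order of 1290 must divide p − 1 = 3136 = 2^6 · 7^2.
Divisors: 1, 2, 4, 7, 8, 14, 16, 28, 32, 49, 56, 64, 98, 112, 196, 224, 392, 448, 784, 1568, 3136.
Check each in increasing order: 1290^1 ≡ 1290;  1290^2 ≡ 1490;  1290^4 ≡ 2241;  1290^7 ≡ 1989;  1290^8 ≡ 2881;  1290^14 ≡ 364;  1290^16 ≡ 2796;  1290^28 ≡ 742;  1290^32 ≡ 212;  1290^49 ≡ 56;  1290^56 ≡ 1589;  1290^64 ≡ 1026;  1290^98 ≡ 3136;  1290^112 ≡ 2773;  1290^196 ≡ 1.
Smallest exponent giving 1 is 196.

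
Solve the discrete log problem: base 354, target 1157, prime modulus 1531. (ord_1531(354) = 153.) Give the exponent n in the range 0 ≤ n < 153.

Baby-step giant-step with m = ceil(sqrt(153)) = 13.
Baby table (354^j mod 1531 for j=0..12):
  0:1  1:354  2:1305  3:1139  4:553  5:1325  6:564  7:626
  8:1140  9:907  10:1099  11:172  12:1179
Giant step factor: 354^(-13) ≡ 1372 (mod 1531).
Scan 1157·1372^i mod 1531 for i = 0, 1, …:
  i=0: 1157   i=1: 1288   i=2: 362   i=3: 620
  i=4: 935   i=5: 1373   i=6: 626
Match at i=6, j=7: n = 6·13 + 7 = 85.

85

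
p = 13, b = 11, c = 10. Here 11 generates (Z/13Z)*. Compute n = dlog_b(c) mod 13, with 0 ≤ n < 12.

10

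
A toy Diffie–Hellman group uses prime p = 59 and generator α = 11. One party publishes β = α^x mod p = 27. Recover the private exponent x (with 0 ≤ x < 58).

6

Successive powers of 11 modulo 59:
  11^0=1  11^1=11  11^2=3  11^3=33  11^4=9  11^5=40
  11^6=27
So 11^6 ≡ 27 (mod 59), giving x = 6.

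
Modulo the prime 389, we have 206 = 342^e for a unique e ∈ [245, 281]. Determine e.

268

Compute 342^245 mod 389 = 135, then multiply by 342 repeatedly:
  342^245=135  342^246=268  342^247=241  342^248=343  342^249=217
  342^250=304  342^251=105  342^252=122  342^253=101  342^254=310
  342^255=212  342^256=150  342^257=341  342^258=311  342^259=165
  342^260=25  342^261=381  342^262=376  342^263=222  342^264=69
  342^265=258  342^266=322  342^267=37  342^268=206
Found 206 at exponent 268.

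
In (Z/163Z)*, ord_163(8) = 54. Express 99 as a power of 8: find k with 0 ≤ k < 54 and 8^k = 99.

29

Baby-step giant-step with m = ceil(sqrt(54)) = 8.
Baby table (8^j mod 163 for j=0..7):
  0:1  1:8  2:64  3:23  4:21  5:5  6:40  7:157
Giant step factor: 8^(-8) ≡ 146 (mod 163).
Scan 99·146^i mod 163 for i = 0, 1, …:
  i=0: 99   i=1: 110   i=2: 86   i=3: 5
Match at i=3, j=5: k = 3·8 + 5 = 29.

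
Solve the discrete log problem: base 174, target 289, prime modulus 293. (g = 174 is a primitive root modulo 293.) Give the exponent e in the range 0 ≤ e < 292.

204

Baby-step giant-step with m = ceil(sqrt(292)) = 18.
Baby table (174^j mod 293 for j=0..17):
  0:1  1:174  2:97  3:177  4:33  5:175  6:271  7:274
  8:210  9:208  10:153  11:252  12:191  13:125  14:68  15:112
  16:150  17:23
Giant step factor: 174^(-18) ≡ 167 (mod 293).
Scan 289·167^i mod 293 for i = 0, 1, …:
  i=0: 289   i=1: 211   i=2: 77   i=3: 260
  i=4: 56   i=5: 269   i=6: 94   i=7: 169
  i=8: 95   i=9: 43   i=10: 149   i=11: 271
Match at i=11, j=6: e = 11·18 + 6 = 204.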